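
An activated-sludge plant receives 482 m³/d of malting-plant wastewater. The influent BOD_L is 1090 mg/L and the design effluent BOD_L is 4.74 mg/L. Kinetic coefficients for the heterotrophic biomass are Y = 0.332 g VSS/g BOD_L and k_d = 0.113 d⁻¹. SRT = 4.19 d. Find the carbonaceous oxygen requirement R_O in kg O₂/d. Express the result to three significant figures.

R_O ≈ 356 kg O₂/d

Correct the yield for decay: Y_obs = Y/(1 + k_d θ_c) = 0.332 / (1 + 0.113 × 4.19) = 0.332 / 1.473 = 0.2253.
Mass of BOD_L removed per day: Q(S₀ − S) = 482 × 1085 g/m³ = 523.1 kg/d.
P_X = Y_obs·Q·(S₀ − S) = 0.2253 × 523.1 = 117.9 kg VSS/d.
R_O = Q·(S₀ − S) − 1.42·P_X = 523.1 − 1.42 × 117.9 = 355.7 kg O₂/d.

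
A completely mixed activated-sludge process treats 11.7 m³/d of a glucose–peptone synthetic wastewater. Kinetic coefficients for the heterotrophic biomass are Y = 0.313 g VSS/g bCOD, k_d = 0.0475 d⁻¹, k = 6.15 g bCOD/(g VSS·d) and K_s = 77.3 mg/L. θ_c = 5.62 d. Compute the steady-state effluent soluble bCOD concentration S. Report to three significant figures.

S ≈ 10.3 mg/L

For a completely mixed reactor with recycle the Lawrence–McCarty relation gives S = K_s·(1 + k_d·θ_c) / [θ_c·(Y·k − k_d) − 1] = 77.3 × (1 + 0.0475 × 5.62) / [5.62 × (0.313 × 6.15 − 0.0475) − 1] = 97.94 / 9.551 = 10.25 mg/L.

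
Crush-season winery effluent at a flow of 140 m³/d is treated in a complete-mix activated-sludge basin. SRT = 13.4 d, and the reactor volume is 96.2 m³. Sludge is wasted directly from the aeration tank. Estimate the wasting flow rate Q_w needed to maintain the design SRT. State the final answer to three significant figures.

Q_w ≈ 7.18 m³/d

Wasting from the aeration tank: Q_w = V / θ_c = 96.20 / 13.4 = 7.179 m³/d.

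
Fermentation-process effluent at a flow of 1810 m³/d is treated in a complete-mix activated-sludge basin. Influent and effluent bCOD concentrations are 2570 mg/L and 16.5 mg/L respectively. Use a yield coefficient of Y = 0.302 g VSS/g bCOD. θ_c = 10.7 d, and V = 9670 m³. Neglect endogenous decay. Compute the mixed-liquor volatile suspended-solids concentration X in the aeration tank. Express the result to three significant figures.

Without decay, X = Y Q (S₀−S) θ_c / V = 0.302 × 1810 × (2570 − 16.5) × 10.7 / 9670 = 1544 mg/L.

X ≈ 1540 mg/L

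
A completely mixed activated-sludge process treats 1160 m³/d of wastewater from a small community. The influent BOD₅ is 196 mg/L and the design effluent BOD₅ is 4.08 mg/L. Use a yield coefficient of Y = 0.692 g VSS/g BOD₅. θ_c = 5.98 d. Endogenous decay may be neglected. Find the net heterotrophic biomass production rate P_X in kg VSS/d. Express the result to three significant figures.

P_X ≈ 154 kg VSS/d

No decay correction is needed, so Y_obs = Y = 0.692.
ΔS = 196 − 4.08 = 191.9 mg/L, so the substrate removal rate is 1160 × 191.9/1000 = 222.6 kg BOD₅/d.
Biomass produced: P_X = Y_obs·Q·ΔS = 0.6920 × 222.6 ≈ 154.1 kg VSS/d.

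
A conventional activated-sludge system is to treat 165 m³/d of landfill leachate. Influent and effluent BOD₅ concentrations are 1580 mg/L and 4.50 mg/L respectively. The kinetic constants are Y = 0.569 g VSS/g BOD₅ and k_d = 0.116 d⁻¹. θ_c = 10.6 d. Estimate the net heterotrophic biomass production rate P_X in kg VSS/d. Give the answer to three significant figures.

Observed yield with endogenous decay: Y_obs = Y / (1 + k_d·θ_c) = 0.569 / (1 + 0.116 × 10.6) = 0.569 / 2.230 = 0.2552 g VSS/g BOD₅.
Mass of BOD₅ removed per day: Q(S₀ − S) = 165 × 1576 g/m³ = 260.0 kg/d.
Biomass produced: P_X = Y_obs·Q·ΔS = 0.2552 × 260.0 ≈ 66.34 kg VSS/d.

P_X ≈ 66.3 kg VSS/d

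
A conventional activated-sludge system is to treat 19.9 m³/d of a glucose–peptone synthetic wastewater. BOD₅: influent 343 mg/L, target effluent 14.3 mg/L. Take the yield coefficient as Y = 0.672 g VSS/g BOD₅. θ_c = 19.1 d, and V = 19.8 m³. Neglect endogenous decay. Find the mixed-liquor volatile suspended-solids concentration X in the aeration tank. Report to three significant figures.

X = Y·Q·ΔS·θ_c / V = 0.672 × 19.9 × (343 − 14.3) × 19.1 / 19.8 = 4240 mg/L.

X ≈ 4240 mg/L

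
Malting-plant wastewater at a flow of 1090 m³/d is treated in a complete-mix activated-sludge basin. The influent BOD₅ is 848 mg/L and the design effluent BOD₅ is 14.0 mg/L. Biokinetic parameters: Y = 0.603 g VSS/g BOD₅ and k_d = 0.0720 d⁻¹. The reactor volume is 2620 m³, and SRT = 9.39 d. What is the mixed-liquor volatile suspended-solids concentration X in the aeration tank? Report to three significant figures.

X ≈ 1170 mg/L

X = Y·Q·ΔS·θ_c / [V·(1 + k_d θ_c)] = 0.603 × 1090 × (848 − 14.0) × 9.39 / [2620 × (1 + 0.0720 × 9.39)] = 1172 mg/L.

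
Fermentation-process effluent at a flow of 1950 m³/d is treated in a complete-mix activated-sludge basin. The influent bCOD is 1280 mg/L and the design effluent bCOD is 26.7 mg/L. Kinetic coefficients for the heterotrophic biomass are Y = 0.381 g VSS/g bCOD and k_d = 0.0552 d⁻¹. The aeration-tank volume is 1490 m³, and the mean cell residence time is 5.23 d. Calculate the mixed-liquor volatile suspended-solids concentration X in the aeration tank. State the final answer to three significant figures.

X ≈ 2540 mg/L

X = Y·Q·ΔS·θ_c / [V·(1 + k_d θ_c)] = 0.381 × 1950 × (1280 − 26.7) × 5.23 / [1490 × (1 + 0.0552 × 5.23)] = 2536 mg/L.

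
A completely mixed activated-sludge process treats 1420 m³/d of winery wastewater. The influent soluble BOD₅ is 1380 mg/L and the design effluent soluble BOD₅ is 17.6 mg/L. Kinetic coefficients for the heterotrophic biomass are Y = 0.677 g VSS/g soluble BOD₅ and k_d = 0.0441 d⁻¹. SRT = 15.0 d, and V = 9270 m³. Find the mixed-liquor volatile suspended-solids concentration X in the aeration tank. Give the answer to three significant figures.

Solving the biomass balance for X: X = Y Q (S₀−S) θ_c / [V (1+k_d θ_c)] = 0.677 × 1420 × (1380 − 17.6) × 15.0 / [9270 × (1 + 0.0441 × 15.0)] = 1276 mg/L.

X ≈ 1280 mg/L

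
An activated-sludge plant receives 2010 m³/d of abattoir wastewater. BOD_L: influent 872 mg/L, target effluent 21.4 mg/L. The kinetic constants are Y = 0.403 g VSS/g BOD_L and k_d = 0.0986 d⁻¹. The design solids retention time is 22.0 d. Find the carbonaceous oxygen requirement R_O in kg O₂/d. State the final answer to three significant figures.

R_O ≈ 1400 kg O₂/d

Correct the yield for decay: Y_obs = Y/(1 + k_d θ_c) = 0.403 / (1 + 0.0986 × 22.0) = 0.403 / 3.169 = 0.1272.
ΔS = 872 − 21.4 = 850.6 mg/L, so the substrate removal rate is 2010 × 850.6/1000 = 1710 kg BOD_L/d.
P_X = Y_obs·Q·(S₀ − S) = 0.1272 × 1710 = 217.4 kg VSS/d.
Carbonaceous O₂ demand = substrate oxidised − cell-mass equivalent = 1710 − 1.42 × 217.4 = 1401 kg O₂/d.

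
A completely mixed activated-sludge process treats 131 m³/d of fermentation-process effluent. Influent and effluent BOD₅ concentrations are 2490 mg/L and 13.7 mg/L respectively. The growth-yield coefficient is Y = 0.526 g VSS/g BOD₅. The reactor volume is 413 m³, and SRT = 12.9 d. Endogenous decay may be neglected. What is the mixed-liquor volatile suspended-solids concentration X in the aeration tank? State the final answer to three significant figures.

From V·X = Y·Q·(S₀ − S)·θ_c (decay neglected): X = 0.526 × 131 × (2490 − 13.7) × 12.9 / 413 = 5330 mg/L.

X ≈ 5330 mg/L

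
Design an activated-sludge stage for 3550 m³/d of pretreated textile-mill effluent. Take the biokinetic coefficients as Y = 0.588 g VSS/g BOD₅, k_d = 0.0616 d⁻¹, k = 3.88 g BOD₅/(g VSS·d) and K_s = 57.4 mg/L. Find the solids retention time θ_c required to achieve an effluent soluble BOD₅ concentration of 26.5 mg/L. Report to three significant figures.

θ_c ≈ 1.52 d

From 1/θ_c = Y·k·S/(K_s + S) − k_d: Y·k·S/(K_s+S) = 0.588 × 3.88 × 26.5 / (57.4 + 26.5) = 0.7206 d⁻¹.
1/θ_c = 0.7206 − 0.0616 = 0.6590 d⁻¹, so θ_c = 1.517 d.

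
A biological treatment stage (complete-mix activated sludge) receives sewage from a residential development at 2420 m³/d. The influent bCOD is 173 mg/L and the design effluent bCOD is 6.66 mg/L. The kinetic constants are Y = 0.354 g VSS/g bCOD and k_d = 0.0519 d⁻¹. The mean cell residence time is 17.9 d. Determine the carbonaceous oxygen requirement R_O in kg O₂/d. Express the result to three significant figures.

R_O ≈ 298 kg O₂/d

The observed yield is Y_obs = Y/(1 + k_d·θ_c) = 0.354 / (1 + 0.0519 × 17.9) = 0.354 / 1.929 = 0.1835 g VSS per g bCOD removed.
ΔS = 173 − 6.66 = 166.3 mg/L, so the substrate removal rate is 2420 × 166.3/1000 = 402.5 kg bCOD/d.
Biomass synthesised: P_X = Y_obs × 402.5 = 73.87 kg VSS/d.
Carbonaceous O₂ demand = substrate oxidised − cell-mass equivalent = 402.5 − 1.42 × 73.87 = 297.6 kg O₂/d.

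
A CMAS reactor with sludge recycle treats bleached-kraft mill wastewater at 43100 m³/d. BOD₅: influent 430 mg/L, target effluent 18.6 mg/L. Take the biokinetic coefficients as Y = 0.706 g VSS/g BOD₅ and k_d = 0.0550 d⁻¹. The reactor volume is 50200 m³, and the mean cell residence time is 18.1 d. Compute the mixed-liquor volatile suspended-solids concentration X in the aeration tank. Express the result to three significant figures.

X ≈ 2260 mg/L

X = Y·Q·ΔS·θ_c / [V·(1 + k_d θ_c)] = 0.706 × 43100 × (430 − 18.6) × 18.1 / [50200 × (1 + 0.0550 × 18.1)] = 2262 mg/L.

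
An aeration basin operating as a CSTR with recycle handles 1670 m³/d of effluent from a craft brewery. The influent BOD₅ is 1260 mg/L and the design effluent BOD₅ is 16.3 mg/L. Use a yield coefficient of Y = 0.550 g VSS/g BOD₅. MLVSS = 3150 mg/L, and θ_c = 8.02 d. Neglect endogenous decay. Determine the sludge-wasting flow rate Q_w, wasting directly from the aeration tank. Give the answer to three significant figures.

Q_w ≈ 363 m³/d

V·X = Y·Q·ΔS·θ_c gives V = 0.550 × 1670 × (1260 − 16.3) × 8.02 / 3150 = 2908 m³.
Wasting from the aeration tank: Q_w = V / θ_c = 2908 / 8.02 = 362.6 m³/d.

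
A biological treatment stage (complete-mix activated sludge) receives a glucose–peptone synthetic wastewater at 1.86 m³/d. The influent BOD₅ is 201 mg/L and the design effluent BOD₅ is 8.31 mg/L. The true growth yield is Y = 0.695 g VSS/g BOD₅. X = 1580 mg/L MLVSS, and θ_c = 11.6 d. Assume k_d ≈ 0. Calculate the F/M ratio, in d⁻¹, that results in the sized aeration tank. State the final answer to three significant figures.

With k_d = 0 the design equation reduces to V = Y Q (S₀−S) θ_c / X = 0.695 × 1.86 × (201 − 8.31) × 11.6 / 1580 = 1.829 m³.
Food-to-microorganism ratio F/M = Q S₀ / (V X) = 1.86 × 201 / (1.829 × 1580) = 0.1294 d⁻¹.

F/M ≈ 0.129 d⁻¹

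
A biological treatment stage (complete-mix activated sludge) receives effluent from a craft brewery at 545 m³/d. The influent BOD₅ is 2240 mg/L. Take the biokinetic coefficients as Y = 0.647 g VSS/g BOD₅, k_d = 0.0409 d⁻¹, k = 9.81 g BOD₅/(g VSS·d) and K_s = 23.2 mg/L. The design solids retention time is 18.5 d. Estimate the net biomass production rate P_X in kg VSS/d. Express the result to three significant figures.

From the Monod/SRT balance for a CMAS, S = K_s·(1+k_d θ_c)/[θ_c·(Y k − k_d) − 1] = 23.2 × (1 + 0.0409 × 18.5) / [18.5 × (0.647 × 9.81 − 0.0409) − 1] = 40.75 / 115.7 = 0.3524 mg/L.
The observed yield is Y_obs = Y/(1 + k_d·θ_c) = 0.647 / (1 + 0.0409 × 18.5) = 0.647 / 1.757 = 0.3683 g VSS per g BOD₅ removed.
ΔS = 2240 − 0.352 = 2240 mg/L, so the substrate removal rate is 545 × 2240/1000 = 1221 kg BOD₅/d.
So the net sludge growth is P_X = 0.3683 × 1221 = 449.6 kg VSS/d.

P_X ≈ 450 kg VSS/d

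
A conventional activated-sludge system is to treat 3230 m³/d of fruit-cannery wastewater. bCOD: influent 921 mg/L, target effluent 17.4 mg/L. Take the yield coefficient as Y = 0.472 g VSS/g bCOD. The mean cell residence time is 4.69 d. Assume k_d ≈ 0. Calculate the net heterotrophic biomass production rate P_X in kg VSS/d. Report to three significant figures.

Since k_d ≈ 0, Y_obs = Y = 0.472 g VSS/g bCOD.
ΔS = 921 − 17.4 = 903.6 mg/L, so the substrate removal rate is 3230 × 903.6/1000 = 2919 kg bCOD/d.
P_X = Y_obs · Q(S₀ − S) = 0.4720 × 2919 = 1378 kg VSS/d.

P_X ≈ 1380 kg VSS/d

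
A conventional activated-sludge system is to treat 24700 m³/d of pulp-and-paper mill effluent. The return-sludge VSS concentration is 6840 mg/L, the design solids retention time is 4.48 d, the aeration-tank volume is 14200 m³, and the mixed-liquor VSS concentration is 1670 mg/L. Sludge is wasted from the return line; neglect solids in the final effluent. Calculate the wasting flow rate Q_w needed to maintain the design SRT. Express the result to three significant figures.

Q_w ≈ 774 m³/d

θ_c = V·X/(Q_w·X_r) when wasting from the recycle, so Q_w = V·X/(θ_c·X_r) = 14200 × 1670 / (4.48 × 6840) = 773.9 m³/d.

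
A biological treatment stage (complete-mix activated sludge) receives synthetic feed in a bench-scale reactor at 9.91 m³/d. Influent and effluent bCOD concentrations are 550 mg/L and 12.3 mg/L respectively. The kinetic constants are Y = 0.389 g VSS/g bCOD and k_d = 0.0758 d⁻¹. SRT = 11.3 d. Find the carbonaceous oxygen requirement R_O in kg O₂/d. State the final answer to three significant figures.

Observed yield with endogenous decay: Y_obs = Y / (1 + k_d·θ_c) = 0.389 / (1 + 0.0758 × 11.3) = 0.389 / 1.857 = 0.2095 g VSS/g bCOD.
Substrate removed = Q·(S₀ − S) = 9.91 m³/d × (550 − 12.3) g/m³ = 5.33×10^3 g/d = 5.329 kg/d.
Net sludge production P_X = 0.2095 × 5.329 = 1.117 kg VSS/d.
R_O = Q·ΔS − 1.42 P_X = 5.329 − 1.585 = 3.743 kg O₂/d.

R_O ≈ 3.74 kg O₂/d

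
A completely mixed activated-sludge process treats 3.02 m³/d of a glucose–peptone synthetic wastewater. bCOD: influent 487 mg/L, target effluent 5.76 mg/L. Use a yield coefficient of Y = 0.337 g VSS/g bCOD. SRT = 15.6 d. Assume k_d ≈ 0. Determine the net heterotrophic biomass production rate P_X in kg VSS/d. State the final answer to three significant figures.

P_X ≈ 0.490 kg VSS/d

With endogenous decay neglected, the observed yield equals the true yield: Y_obs = Y = 0.337 g VSS/g bCOD.
Mass of bCOD removed per day: Q(S₀ − S) = 3.02 × 481.2 g/m³ = 1.453 kg/d.
Biomass produced: P_X = Y_obs·Q·ΔS = 0.3370 × 1.453 ≈ 0.4898 kg VSS/d.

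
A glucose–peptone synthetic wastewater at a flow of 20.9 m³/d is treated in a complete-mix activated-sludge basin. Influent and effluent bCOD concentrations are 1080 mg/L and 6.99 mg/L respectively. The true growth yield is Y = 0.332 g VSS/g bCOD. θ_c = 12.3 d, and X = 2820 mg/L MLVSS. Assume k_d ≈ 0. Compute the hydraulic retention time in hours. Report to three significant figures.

τ ≈ 37.3 h

With k_d = 0 the design equation reduces to V = Y Q (S₀−S) θ_c / X = 0.332 × 20.9 × (1080 − 6.99) × 12.3 / 2820 = 32.47 m³.
HRT = V/Q = 32.47 m³ / 20.9 m³·d⁻¹ = 1.554 d × 24 = 37.29 h.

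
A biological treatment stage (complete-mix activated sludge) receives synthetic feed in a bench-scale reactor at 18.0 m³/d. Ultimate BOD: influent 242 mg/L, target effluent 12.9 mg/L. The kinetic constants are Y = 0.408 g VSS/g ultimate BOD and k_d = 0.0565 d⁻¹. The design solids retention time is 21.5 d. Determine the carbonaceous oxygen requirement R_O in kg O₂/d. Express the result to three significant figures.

The observed yield is Y_obs = Y/(1 + k_d·θ_c) = 0.408 / (1 + 0.0565 × 21.5) = 0.408 / 2.215 = 0.1842 g VSS per g ultimate BOD removed.
Substrate removed = Q·(S₀ − S) = 18.0 m³/d × (242 − 12.9) g/m³ = 4.12×10^3 g/d = 4.124 kg/d.
Net sludge production P_X = 0.1842 × 4.124 = 0.7597 kg VSS/d.
R_O = Q·(S₀ − S) − 1.42·P_X = 4.124 − 1.42 × 0.7597 = 3.045 kg O₂/d.

R_O ≈ 3.05 kg O₂/d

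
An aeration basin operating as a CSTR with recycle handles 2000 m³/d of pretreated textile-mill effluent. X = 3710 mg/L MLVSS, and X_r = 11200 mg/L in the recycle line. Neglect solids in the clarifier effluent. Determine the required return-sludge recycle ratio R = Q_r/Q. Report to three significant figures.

R = Q_r/Q = X/(X_r − X) = 3710 / (11200 − 3710) = 0.4953.

R ≈ 0.495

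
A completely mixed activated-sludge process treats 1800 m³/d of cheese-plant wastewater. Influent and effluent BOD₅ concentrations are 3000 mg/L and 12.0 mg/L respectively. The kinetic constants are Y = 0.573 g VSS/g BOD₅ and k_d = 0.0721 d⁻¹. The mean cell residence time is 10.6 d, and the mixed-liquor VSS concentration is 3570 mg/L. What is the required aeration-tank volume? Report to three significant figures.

From the SRT design equation V = Y Q (S₀−S) θ_c / [X (1 + k_d θ_c)] = 0.573 × 1800 × (3000 − 12.0) × 10.6 / [3570 × (1 + 0.0721 × 10.6)] = 3.27×10^7 / 6298 = 5187 m³.

V ≈ 5190 m³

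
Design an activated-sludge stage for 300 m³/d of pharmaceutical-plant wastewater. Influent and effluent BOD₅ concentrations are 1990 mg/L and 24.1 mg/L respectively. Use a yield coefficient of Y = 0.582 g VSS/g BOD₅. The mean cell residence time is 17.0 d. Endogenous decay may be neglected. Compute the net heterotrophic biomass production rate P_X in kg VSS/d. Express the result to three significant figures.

P_X ≈ 343 kg VSS/d

No decay correction is needed, so Y_obs = Y = 0.582.
ΔS = 1990 − 24.1 = 1966 mg/L, so the substrate removal rate is 300 × 1966/1000 = 589.8 kg BOD₅/d.
Net biomass production P_X = Y_obs × Q·(S₀ − S) = 0.5820 × 589.8 = 343.2 kg VSS/d.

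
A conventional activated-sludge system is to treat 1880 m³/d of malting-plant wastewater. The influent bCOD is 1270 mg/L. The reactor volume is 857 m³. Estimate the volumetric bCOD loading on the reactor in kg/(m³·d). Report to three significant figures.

Applied bCOD load per unit volume = Q·S₀/V = (1880 × 1270/1000)/857.0 = 2.786 kg bCOD·m⁻³·d⁻¹.

L_v ≈ 2.79 kg bCOD/(m³·d)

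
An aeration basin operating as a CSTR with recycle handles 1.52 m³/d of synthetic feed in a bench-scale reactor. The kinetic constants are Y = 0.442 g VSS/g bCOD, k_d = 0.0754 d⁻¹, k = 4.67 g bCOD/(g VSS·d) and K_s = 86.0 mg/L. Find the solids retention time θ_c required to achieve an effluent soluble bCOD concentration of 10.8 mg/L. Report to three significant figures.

θ_c ≈ 6.46 d

At the target effluent, Y k S/(K_s+S) = 0.442×4.67×10.8/96.80 = 0.2303 d⁻¹.
θ_c = 1/(μ − k_d) = 1/(0.2303 − 0.0754) = 1/0.1549 = 6.456 d.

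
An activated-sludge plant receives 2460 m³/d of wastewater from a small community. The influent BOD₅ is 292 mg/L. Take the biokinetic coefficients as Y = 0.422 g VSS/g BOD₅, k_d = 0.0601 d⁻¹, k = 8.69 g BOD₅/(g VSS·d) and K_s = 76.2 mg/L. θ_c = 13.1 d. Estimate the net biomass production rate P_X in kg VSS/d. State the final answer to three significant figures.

P_X ≈ 168 kg VSS/d

Effluent substrate depends only on kinetics and SRT: S = K_s(1 + k_d θ_c) / [θ_c(Yk − k_d) − 1] = 76.2 × (1 + 0.0601 × 13.1) / [13.1 × (0.422 × 8.69 − 0.0601) − 1] = 136.2 / 46.25 = 2.945 mg/L.
The observed yield is Y_obs = Y/(1 + k_d·θ_c) = 0.422 / (1 + 0.0601 × 13.1) = 0.422 / 1.787 = 0.2361 g VSS per g BOD₅ removed.
Mass of BOD₅ removed per day: Q(S₀ − S) = 2460 × 289.1 g/m³ = 711.1 kg/d.
Biomass produced: P_X = Y_obs·Q·ΔS = 0.2361 × 711.1 ≈ 167.9 kg VSS/d.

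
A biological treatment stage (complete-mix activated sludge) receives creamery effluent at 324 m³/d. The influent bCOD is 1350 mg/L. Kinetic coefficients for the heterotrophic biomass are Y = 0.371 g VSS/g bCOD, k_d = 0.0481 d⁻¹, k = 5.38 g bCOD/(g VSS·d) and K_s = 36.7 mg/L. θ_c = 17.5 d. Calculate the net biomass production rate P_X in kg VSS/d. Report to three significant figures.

P_X ≈ 88.0 kg VSS/d

Effluent substrate depends only on kinetics and SRT: S = K_s(1 + k_d θ_c) / [θ_c(Yk − k_d) − 1] = 36.7 × (1 + 0.0481 × 17.5) / [17.5 × (0.371 × 5.38 − 0.0481) − 1] = 67.59 / 33.09 = 2.043 mg/L.
Correct the yield for decay: Y_obs = Y/(1 + k_d θ_c) = 0.371 / (1 + 0.0481 × 17.5) = 0.371 / 1.842 = 0.2014.
Substrate removed = Q·(S₀ − S) = 324 m³/d × (1350 − 2.04) g/m³ = 4.37×10^5 g/d = 436.7 kg/d.
So the net sludge growth is P_X = 0.2014 × 436.7 = 87.98 kg VSS/d.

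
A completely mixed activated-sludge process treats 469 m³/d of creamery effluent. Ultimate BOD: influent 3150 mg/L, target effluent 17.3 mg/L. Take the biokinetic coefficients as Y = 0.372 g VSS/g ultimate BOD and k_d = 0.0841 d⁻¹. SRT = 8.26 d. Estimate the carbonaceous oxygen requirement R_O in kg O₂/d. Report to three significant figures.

R_O ≈ 1010 kg O₂/d

The observed yield is Y_obs = Y/(1 + k_d·θ_c) = 0.372 / (1 + 0.0841 × 8.26) = 0.372 / 1.695 = 0.2195 g VSS per g ultimate BOD removed.
ΔS = 3150 − 17.3 = 3133 mg/L, so the substrate removal rate is 469 × 3133/1000 = 1469 kg ultimate BOD/d.
P_X = Y_obs·Q·(S₀ − S) = 0.2195 × 1469 = 322.5 kg VSS/d.
R_O = Q·(S₀ − S) − 1.42·P_X = 1469 − 1.42 × 322.5 = 1011 kg O₂/d.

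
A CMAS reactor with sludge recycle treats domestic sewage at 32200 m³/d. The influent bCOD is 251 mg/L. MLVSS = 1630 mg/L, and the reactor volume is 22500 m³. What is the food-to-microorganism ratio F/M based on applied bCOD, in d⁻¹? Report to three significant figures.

F/M ≈ 0.220 d⁻¹

Food-to-microorganism ratio F/M = Q S₀ / (V X) = 32200 × 251 / (22500 × 1630) = 0.2204 d⁻¹.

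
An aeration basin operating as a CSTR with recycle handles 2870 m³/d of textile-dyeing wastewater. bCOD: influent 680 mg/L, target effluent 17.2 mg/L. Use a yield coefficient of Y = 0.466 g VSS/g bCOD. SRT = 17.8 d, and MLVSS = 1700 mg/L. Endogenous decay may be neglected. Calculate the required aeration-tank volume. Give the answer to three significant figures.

V ≈ 9280 m³

V·X = Y·Q·ΔS·θ_c gives V = 0.466 × 2870 × (680 − 17.2) × 17.8 / 1700 = 9282 m³.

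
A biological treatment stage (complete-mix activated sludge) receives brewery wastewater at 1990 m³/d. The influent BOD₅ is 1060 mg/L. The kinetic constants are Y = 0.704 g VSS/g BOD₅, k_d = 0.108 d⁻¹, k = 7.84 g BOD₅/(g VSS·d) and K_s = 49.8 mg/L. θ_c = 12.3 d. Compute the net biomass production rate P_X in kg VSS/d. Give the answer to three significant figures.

Effluent substrate depends only on kinetics and SRT: S = K_s(1 + k_d θ_c) / [θ_c(Yk − k_d) − 1] = 49.8 × (1 + 0.108 × 12.3) / [12.3 × (0.704 × 7.84 − 0.108) − 1] = 116.0 / 65.56 = 1.769 mg/L.
The observed yield is Y_obs = Y/(1 + k_d·θ_c) = 0.704 / (1 + 0.108 × 12.3) = 0.704 / 2.328 = 0.3024 g VSS per g BOD₅ removed.
Mass of BOD₅ removed per day: Q(S₀ − S) = 1990 × 1058 g/m³ = 2106 kg/d.
P_X = Y_obs · Q(S₀ − S) = 0.3024 × 2106 = 636.7 kg VSS/d.

P_X ≈ 637 kg VSS/d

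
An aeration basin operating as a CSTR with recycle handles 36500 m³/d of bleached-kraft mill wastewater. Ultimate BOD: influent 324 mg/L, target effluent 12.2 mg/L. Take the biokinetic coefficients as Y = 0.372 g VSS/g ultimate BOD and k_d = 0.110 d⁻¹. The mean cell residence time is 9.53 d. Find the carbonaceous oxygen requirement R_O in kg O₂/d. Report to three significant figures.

The observed yield is Y_obs = Y/(1 + k_d·θ_c) = 0.372 / (1 + 0.110 × 9.53) = 0.372 / 2.048 = 0.1816 g VSS per g ultimate BOD removed.
Substrate removed = Q·(S₀ − S) = 36500 m³/d × (324 − 12.2) g/m³ = 1.14×10^7 g/d = 11381 kg/d.
P_X = Y_obs·Q·(S₀ − S) = 0.1816 × 11381 = 2067 kg VSS/d.
R_O = Q·ΔS − 1.42 P_X = 11381 − 2935 = 8446 kg O₂/d.

R_O ≈ 8450 kg O₂/d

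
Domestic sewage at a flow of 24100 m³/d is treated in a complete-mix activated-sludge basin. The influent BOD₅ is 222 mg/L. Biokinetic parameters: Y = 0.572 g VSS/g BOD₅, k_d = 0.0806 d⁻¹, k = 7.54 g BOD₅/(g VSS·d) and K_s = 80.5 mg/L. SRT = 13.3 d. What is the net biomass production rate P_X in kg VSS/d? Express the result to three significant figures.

Effluent substrate depends only on kinetics and SRT: S = K_s(1 + k_d θ_c) / [θ_c(Yk − k_d) − 1] = 80.5 × (1 + 0.0806 × 13.3) / [13.3 × (0.572 × 7.54 − 0.0806) − 1] = 166.8 / 55.29 = 3.017 mg/L.
Y_obs = Y / (1 + k_d θ_c) = 0.572 / (1 + 0.0806 × 13.3) = 0.572 / 2.072 = 0.2761.
Mass of BOD₅ removed per day: Q(S₀ − S) = 24100 × 219.0 g/m³ = 5277 kg/d.
So the net sludge growth is P_X = 0.2761 × 5277 = 1457 kg VSS/d.

P_X ≈ 1460 kg VSS/d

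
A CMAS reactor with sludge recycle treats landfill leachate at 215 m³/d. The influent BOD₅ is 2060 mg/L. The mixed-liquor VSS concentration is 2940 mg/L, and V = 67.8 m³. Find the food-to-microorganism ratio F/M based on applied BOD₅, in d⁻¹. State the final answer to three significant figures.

Food-to-microorganism ratio F/M = Q S₀ / (V X) = 215 × 2060 / (67.80 × 2940) = 2.222 d⁻¹.

F/M ≈ 2.22 d⁻¹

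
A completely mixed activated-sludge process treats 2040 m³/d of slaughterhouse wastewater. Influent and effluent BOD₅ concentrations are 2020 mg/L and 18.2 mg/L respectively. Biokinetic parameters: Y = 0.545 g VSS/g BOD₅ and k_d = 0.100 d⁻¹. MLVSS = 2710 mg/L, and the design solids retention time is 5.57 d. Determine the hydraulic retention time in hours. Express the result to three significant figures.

Rearranging the biomass balance for a CMAS with decay, V = Y·Q·ΔS·θ_c / [X·(1+k_d θ_c)] = 0.545 × 2040 × (2020 − 18.2) × 5.57 / [2710 × (1 + 0.100 × 5.57)] = 1.24×10^7 / 4219 = 2938 m³.
HRT = V/Q = 2938 m³ / 2040 m³·d⁻¹ = 1.440 d × 24 = 34.56 h.

τ ≈ 34.6 h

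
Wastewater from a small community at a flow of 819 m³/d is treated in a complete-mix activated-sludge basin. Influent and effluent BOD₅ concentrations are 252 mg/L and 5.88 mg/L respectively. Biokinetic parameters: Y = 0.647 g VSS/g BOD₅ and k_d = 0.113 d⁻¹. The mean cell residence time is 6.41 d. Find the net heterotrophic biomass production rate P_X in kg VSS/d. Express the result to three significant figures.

P_X ≈ 75.6 kg VSS/d

Correct the yield for decay: Y_obs = Y/(1 + k_d θ_c) = 0.647 / (1 + 0.113 × 6.41) = 0.647 / 1.724 = 0.3752.
Q·(S₀ − S) = 819 × (252 − 5.88) × 10⁻³ = 201.6 kg/d removed.
Net biomass production P_X = Y_obs × Q·(S₀ − S) = 0.3752 × 201.6 = 75.63 kg VSS/d.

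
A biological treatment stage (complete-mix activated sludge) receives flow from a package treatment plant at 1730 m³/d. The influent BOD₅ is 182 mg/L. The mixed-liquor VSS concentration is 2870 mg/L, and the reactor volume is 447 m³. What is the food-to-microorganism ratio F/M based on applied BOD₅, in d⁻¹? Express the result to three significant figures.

F/M = applied load / biomass = Q·S₀/(V·X) = 1730 × 182 / (447.0 × 2870) = 0.2454 d⁻¹.

F/M ≈ 0.245 d⁻¹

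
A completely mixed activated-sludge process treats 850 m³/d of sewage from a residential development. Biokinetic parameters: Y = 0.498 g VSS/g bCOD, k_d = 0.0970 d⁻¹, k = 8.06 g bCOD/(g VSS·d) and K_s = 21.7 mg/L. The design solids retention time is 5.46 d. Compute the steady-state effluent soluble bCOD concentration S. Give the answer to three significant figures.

Effluent substrate depends only on kinetics and SRT: S = K_s(1 + k_d θ_c) / [θ_c(Yk − k_d) − 1] = 21.7 × (1 + 0.0970 × 5.46) / [5.46 × (0.498 × 8.06 − 0.0970) − 1] = 33.19 / 20.39 = 1.628 mg/L.

S ≈ 1.63 mg/L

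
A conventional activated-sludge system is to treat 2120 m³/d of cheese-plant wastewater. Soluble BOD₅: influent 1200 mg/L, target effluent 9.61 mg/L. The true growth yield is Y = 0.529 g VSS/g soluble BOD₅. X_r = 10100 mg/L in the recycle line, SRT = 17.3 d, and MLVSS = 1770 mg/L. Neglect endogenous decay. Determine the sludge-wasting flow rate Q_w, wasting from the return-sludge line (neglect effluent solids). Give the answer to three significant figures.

V·X = Y·Q·ΔS·θ_c gives V = 0.529 × 2120 × (1200 − 9.61) × 17.3 / 1770 = 13048 m³.
θ_c = V·X/(Q_w·X_r) when wasting from the recycle, so Q_w = V·X/(θ_c·X_r) = 13048 × 1770 / (17.3 × 10100) = 132.2 m³/d.

Q_w ≈ 132 m³/d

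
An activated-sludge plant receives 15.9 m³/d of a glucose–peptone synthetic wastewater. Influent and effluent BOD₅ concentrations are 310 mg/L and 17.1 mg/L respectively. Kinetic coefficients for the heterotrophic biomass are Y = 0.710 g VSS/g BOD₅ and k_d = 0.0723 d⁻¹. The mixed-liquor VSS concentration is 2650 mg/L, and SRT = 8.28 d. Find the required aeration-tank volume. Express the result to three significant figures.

V ≈ 6.46 m³

Steady-state biomass mass balance: V·X·(1 + k_d·θ_c) = Y·Q·(S₀ − S)·θ_c, so V = 0.710 × 15.9 × (310 − 17.1) × 8.28 / [2650 × (1 + 0.0723 × 8.28)] = 2.74×10^4 / 4236 = 6.463 m³.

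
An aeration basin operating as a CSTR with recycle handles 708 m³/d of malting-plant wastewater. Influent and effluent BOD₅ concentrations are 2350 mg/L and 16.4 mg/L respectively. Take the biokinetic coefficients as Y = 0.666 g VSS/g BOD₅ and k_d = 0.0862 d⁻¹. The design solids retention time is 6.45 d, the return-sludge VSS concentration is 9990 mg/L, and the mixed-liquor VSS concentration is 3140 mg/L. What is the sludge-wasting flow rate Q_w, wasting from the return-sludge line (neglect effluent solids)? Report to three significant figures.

Rearranging the biomass balance for a CMAS with decay, V = Y·Q·ΔS·θ_c / [X·(1+k_d θ_c)] = 0.666 × 708 × (2350 − 16.4) × 6.45 / [3140 × (1 + 0.0862 × 6.45)] = 7.1×10^6 / 4886 = 1453 m³.
Wasting from the return line (neglecting effluent solids): Q_w = V·X / (θ_c·X_r) = 1453 × 3140 / (6.45 × 9990) = 70.79 m³/d.

Q_w ≈ 70.8 m³/d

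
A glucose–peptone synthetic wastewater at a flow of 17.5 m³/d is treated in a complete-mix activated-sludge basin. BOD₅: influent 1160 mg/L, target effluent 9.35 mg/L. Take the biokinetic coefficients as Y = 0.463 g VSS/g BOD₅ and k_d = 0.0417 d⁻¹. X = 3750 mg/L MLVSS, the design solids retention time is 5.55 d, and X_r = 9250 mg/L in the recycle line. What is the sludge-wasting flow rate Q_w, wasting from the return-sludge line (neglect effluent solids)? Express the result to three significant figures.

Q_w ≈ 0.818 m³/d

Rearranging the biomass balance for a CMAS with decay, V = Y·Q·ΔS·θ_c / [X·(1+k_d θ_c)] = 0.463 × 17.5 × (1160 − 9.35) × 5.55 / [3750 × (1 + 0.0417 × 5.55)] = 5.17×10^4 / 4618 = 11.21 m³.
Q_w = (V·X)/(θ_c X_r) = 11.21 × 3750 / (5.55 × 9250) = 0.8185 m³/d.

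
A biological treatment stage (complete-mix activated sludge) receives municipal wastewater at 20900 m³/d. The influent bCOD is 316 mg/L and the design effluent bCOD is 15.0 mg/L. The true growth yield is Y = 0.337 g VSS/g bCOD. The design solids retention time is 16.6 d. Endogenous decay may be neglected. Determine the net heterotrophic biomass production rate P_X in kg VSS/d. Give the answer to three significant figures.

P_X ≈ 2120 kg VSS/d

With endogenous decay neglected, the observed yield equals the true yield: Y_obs = Y = 0.337 g VSS/g bCOD.
Mass of bCOD removed per day: Q(S₀ − S) = 20900 × 301.0 g/m³ = 6291 kg/d.
So the net sludge growth is P_X = 0.3370 × 6291 = 2120 kg VSS/d.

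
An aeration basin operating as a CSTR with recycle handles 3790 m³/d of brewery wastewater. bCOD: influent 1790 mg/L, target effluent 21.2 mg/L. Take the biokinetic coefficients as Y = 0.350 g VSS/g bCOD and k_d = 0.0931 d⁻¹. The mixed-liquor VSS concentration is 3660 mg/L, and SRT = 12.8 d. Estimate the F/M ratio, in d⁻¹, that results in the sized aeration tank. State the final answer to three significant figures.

F/M ≈ 0.495 d⁻¹

Rearranging the biomass balance for a CMAS with decay, V = Y·Q·ΔS·θ_c / [X·(1+k_d θ_c)] = 0.350 × 3790 × (1790 − 21.2) × 12.8 / [3660 × (1 + 0.0931 × 12.8)] = 3×10^7 / 8022 = 3744 m³.
F/M = applied load / biomass = Q·S₀/(V·X) = 3790 × 1790 / (3744 × 3660) = 0.4951 d⁻¹.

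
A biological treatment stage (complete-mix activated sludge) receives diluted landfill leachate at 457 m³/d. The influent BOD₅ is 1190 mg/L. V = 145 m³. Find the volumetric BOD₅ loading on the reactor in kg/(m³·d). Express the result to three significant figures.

L_v ≈ 3.75 kg BOD₅/(m³·d)

Volumetric loading L_v = Q·S₀ / V = 457 × 1190 g/m³ / 145.0 m³ = 3751 g/(m³·d) = 3.751 kg BOD₅/(m³·d).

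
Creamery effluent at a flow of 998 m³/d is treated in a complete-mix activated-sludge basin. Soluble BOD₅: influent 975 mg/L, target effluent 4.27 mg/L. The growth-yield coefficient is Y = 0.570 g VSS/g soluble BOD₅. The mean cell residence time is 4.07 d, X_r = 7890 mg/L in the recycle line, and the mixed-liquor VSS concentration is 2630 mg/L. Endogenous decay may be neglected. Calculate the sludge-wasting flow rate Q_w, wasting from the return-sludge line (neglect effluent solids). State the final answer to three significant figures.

Q_w ≈ 70.0 m³/d

Biomass mass balance (decay neglected): V·X = Y·Q·(S₀ − S)·θ_c, so V = 0.570 × 998 × (975 − 4.27) × 4.07 / 2630 = 854.6 m³.
Wasting from the return line (neglecting effluent solids): Q_w = V·X / (θ_c·X_r) = 854.6 × 2630 / (4.07 × 7890) = 69.99 m³/d.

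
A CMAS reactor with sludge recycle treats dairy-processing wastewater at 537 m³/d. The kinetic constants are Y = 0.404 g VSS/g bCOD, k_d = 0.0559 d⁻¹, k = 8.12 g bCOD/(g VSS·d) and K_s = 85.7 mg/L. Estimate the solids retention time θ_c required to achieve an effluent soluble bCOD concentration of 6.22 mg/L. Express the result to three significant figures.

θ_c ≈ 6.02 d

Specific growth rate at S = 6.22 mg/L: μ = YkS/(K_s+S) = 0.404·8.12·6.22/(85.7+6.22) = 0.2220 d⁻¹.
1/θ_c = 0.2220 − 0.0559 = 0.1661 d⁻¹, so θ_c = 6.021 d.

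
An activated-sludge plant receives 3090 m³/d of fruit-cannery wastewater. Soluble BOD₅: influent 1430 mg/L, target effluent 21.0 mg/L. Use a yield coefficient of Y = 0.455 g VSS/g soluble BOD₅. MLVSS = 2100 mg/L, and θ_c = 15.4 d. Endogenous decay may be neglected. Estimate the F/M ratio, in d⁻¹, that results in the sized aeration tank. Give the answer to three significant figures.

Biomass mass balance (decay neglected): V·X = Y·Q·(S₀ − S)·θ_c, so V = 0.455 × 3090 × (1430 − 21.0) × 15.4 / 2100 = 14527 m³.
Food-to-microorganism ratio F/M = Q S₀ / (V X) = 3090 × 1430 / (14527 × 2100) = 0.1448 d⁻¹.

F/M ≈ 0.145 d⁻¹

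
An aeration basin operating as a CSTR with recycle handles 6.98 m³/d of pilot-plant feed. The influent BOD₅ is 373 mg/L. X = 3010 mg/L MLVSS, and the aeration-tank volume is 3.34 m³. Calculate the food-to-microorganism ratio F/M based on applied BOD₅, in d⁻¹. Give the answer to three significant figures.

F/M = Q·S₀ / (V·X) = 6.98 × 373 / (3.340 × 3010) = 0.2590 g BOD₅·(g VSS·d)⁻¹.

F/M ≈ 0.259 d⁻¹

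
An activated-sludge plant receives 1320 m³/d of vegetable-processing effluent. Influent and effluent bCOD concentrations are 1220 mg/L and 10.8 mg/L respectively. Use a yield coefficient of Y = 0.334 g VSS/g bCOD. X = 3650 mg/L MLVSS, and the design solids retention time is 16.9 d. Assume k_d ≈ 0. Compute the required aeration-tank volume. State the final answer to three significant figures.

V·X = Y·Q·ΔS·θ_c gives V = 0.334 × 1320 × (1220 − 10.8) × 16.9 / 3650 = 2468 m³.

V ≈ 2470 m³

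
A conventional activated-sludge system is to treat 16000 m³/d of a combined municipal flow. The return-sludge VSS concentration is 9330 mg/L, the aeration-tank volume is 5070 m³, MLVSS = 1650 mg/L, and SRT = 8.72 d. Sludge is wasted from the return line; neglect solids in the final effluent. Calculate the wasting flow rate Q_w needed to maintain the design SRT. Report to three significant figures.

Q_w = (V·X)/(θ_c X_r) = 5070 × 1650 / (8.72 × 9330) = 102.8 m³/d.

Q_w ≈ 103 m³/d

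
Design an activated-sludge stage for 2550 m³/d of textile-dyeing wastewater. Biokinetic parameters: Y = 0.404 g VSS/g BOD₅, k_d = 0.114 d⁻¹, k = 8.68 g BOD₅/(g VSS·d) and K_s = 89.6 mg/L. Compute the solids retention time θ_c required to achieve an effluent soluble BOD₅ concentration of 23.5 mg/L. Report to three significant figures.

θ_c ≈ 1.63 d

Specific growth rate at S = 23.5 mg/L: μ = YkS/(K_s+S) = 0.404·8.68·23.5/(89.6+23.5) = 0.7286 d⁻¹.
Then 1/θ_c = μ − k_d = 0.7286 − 0.114 = 0.6146 d⁻¹, giving θ_c = 1.627 d.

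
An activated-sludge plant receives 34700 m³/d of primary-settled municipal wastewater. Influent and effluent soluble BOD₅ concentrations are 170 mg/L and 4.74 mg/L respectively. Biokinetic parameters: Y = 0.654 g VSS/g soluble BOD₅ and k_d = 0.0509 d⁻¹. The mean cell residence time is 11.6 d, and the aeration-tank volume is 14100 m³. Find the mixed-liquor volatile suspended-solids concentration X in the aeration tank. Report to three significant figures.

X ≈ 1940 mg/L

Solving the biomass balance for X: X = Y Q (S₀−S) θ_c / [V (1+k_d θ_c)] = 0.654 × 34700 × (170 − 4.74) × 11.6 / [14100 × (1 + 0.0509 × 11.6)] = 1940 mg/L.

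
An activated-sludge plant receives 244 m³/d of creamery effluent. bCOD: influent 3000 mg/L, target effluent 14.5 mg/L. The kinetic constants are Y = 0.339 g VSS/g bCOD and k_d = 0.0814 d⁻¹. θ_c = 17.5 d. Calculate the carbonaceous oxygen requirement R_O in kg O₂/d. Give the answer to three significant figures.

The observed yield is Y_obs = Y/(1 + k_d·θ_c) = 0.339 / (1 + 0.0814 × 17.5) = 0.339 / 2.425 = 0.1398 g VSS per g bCOD removed.
Substrate removed = Q·(S₀ − S) = 244 m³/d × (3000 − 14.5) g/m³ = 7.28×10^5 g/d = 728.5 kg/d.
Net sludge production P_X = 0.1398 × 728.5 = 101.9 kg VSS/d.
R_O = Q·ΔS − 1.42 P_X = 728.5 − 144.6 = 583.8 kg O₂/d.

R_O ≈ 584 kg O₂/d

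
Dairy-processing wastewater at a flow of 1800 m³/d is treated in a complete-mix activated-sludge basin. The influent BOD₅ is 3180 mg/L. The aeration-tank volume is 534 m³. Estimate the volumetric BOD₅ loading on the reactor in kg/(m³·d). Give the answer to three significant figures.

L_v ≈ 10.7 kg BOD₅/(m³·d)

Volumetric loading L_v = Q·S₀ / V = 1800 × 3180 g/m³ / 534.0 m³ = 10719 g/(m³·d) = 10.72 kg BOD₅/(m³·d).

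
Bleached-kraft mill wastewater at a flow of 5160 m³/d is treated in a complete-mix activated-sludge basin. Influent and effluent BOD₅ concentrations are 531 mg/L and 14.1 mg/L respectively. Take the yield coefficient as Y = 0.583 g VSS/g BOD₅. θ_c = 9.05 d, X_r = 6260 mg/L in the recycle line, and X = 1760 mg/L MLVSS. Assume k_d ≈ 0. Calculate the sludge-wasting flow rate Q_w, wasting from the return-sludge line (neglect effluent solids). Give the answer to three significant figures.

Biomass mass balance (decay neglected): V·X = Y·Q·(S₀ − S)·θ_c, so V = 0.583 × 5160 × (531 − 14.1) × 9.05 / 1760 = 7996 m³.
Wasting from the return line (neglecting effluent solids): Q_w = V·X / (θ_c·X_r) = 7996 × 1760 / (9.05 × 6260) = 248.4 m³/d.

Q_w ≈ 248 m³/d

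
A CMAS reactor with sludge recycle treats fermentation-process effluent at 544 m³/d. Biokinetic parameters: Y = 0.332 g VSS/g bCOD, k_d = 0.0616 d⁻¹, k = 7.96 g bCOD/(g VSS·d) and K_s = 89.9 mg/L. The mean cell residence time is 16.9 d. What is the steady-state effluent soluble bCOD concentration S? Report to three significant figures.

For a completely mixed reactor with recycle the Lawrence–McCarty relation gives S = K_s·(1 + k_d·θ_c) / [θ_c·(Y·k − k_d) − 1] = 89.9 × (1 + 0.0616 × 16.9) / [16.9 × (0.332 × 7.96 − 0.0616) − 1] = 183.5 / 42.62 = 4.305 mg/L.

S ≈ 4.31 mg/L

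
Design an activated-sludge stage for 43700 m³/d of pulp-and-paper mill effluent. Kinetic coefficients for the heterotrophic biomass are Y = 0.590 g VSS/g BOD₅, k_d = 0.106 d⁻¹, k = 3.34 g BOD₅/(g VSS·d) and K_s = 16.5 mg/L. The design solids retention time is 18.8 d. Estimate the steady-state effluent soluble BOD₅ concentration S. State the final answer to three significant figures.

S ≈ 1.45 mg/L

From the Monod/SRT balance for a CMAS, S = K_s·(1+k_d θ_c)/[θ_c·(Y k − k_d) − 1] = 16.5 × (1 + 0.106 × 18.8) / [18.8 × (0.590 × 3.34 − 0.106) − 1] = 49.38 / 34.05 = 1.450 mg/L.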